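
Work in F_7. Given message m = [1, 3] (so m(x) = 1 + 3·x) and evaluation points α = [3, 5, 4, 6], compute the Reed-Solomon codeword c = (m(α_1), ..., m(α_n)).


c = [3, 2, 6, 5]

Message polynomial: m(x) = 1 + 3·x (mod 7).
For each evaluation point α_i, compute m(α_i) mod 7:
  α_1 = 3: Horner steps 3 → 3, so m(3) = 3.
  α_2 = 5: Horner steps 3 → 2, so m(5) = 2.
  α_3 = 4: Horner steps 3 → 6, so m(4) = 6.
  α_4 = 6: Horner steps 3 → 5, so m(6) = 5.
Codeword c = [3, 2, 6, 5] ∈ F_7^4.


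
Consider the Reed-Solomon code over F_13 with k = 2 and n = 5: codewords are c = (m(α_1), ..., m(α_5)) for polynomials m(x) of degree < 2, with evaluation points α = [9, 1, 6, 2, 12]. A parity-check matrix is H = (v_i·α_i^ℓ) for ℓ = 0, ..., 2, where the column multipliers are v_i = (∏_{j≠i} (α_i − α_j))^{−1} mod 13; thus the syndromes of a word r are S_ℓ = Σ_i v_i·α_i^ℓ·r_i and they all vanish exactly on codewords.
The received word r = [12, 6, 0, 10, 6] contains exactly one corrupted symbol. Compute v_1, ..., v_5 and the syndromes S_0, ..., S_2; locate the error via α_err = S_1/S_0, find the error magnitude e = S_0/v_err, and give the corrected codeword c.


S = (2, 11, 2), error at position 5, error magnitude e = 8, c = [12, 6, 0, 10, 11].

Step 1: column multipliers v_i = (∏_{j≠i}(α_i − α_j))^{−1} mod 13.
  i = 1 (α = 9): (9−1)(9−6)(9−2)(9−12) = 8·3·7·(−3) = −504 ≡ 3, so v_1 = 3^{−1} = 9 (mod 13).
  i = 2 (α = 1): (1−9)(1−6)(1−2)(1−12) = (−8)·(−5)·(−1)·(−11) = 440 ≡ 11, so v_2 = 11^{−1} = 6 (mod 13).
  i = 3 (α = 6): (6−9)(6−1)(6−2)(6−12) = (−3)·5·4·(−6) = 360 ≡ 9, so v_3 = 9^{−1} = 3 (mod 13).
  i = 4 (α = 2): (2−9)(2−1)(2−6)(2−12) = (−7)·1·(−4)·(−10) = −280 ≡ 6, so v_4 = 6^{−1} = 11 (mod 13).
  i = 5 (α = 12): (12−9)(12−1)(12−6)(12−2) = 3·11·6·10 = 1980 ≡ 4, so v_5 = 4^{−1} = 10 (mod 13).
  v = [9, 6, 3, 11, 10].
Step 2: syndromes of r = [12, 6, 0, 10, 6] (all sums mod 13).
  S_0 = Σ v_i r_i = 9·12 + 6·6 + 3·0 + 11·10 + 10·6 = 314 ≡ 2.
  S_1 = Σ v_i α_i r_i = 9·9·12 + 6·1·6 + 3·6·0 + 11·2·10 + 10·12·6 = 1948 ≡ 11.
  α_i^2 mod 13 = [3, 1, 10, 4, 1].
  S_2 = Σ v_i α_i^2 r_i = 9·3·12 + 6·1·6 + 3·10·0 + 11·4·10 + 10·1·6 = 860 ≡ 2.
  S = (2, 11, 2) ≠ 0, so r is not a codeword (an error is present).
Step 3: locate the error. For a single error e at position i, S_ℓ = v_i·e·α_i^ℓ, so α_err = S_1/S_0.
  S_0^{−1} = 2^{−1} = 7 (mod 13), so α_err = 11·7 = 77 ≡ 12 = α_5. Error position i = 5.
  Consistency check: S_2/S_1 = 2·6 = 12 ≡ 12 = α_err ✓ (single-error assumption holds).
Step 4: error magnitude e = S_0/v_5 = S_0·∏_{j≠5}(α_5 − α_j) = 2·4 = 8 ≡ 8 (mod 13).
Step 5: correct position 5: c_5 = r_5 − e = 6 − 8 ≡ 11 (mod 13). Hence c = [12, 6, 0, 10, 11].
  Check: interpolating c through the α_i gives m(x) = 2 + 4·x (degree < 2) with m(α_i) = c_i for every i, so c is indeed a codeword.


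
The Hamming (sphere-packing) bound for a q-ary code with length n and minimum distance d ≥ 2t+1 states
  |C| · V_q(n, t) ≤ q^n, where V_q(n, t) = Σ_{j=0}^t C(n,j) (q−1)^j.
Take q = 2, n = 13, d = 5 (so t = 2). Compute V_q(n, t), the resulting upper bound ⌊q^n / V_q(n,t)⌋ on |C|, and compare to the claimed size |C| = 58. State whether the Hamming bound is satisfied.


V_q(n, t) = 92, q^n = 8192, Hamming bound = 89, |C| = 58 ≤ bound (satisfied).

Step 1: Compute V_q(n, t) = Σ_{j=0}^2 C(n, j) (q−1)^j.
  j = 0: C(13,0)·(1)^0 = 1·1 = 1.
  j = 1: C(13,1)·(1)^1 = 13·1 = 13.
  j = 2: C(13,2)·(1)^2 = 78·1 = 78.
  V_q(n, t) = 1 + 13 + 78 = 92.
Step 2: q^n = 2^13 = 8192.
Step 3: Hamming bound ⌊q^n / V_q(n,t)⌋ = ⌊8192/92⌋ = 89.
Step 4: Compare |C| = 58 to 89: satisfied.
The claimed |C| lies below the Hamming bound.


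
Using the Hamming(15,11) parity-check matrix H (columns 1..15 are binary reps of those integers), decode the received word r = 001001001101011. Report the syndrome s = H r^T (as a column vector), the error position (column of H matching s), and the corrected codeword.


s = (1, 0, 1, 1)^T, error position = 11, corrected codeword c = 001001001111011

Compute s = H r^T mod 2 one row at a time:
  s_1 = 0 + 1 + 1 + 0 + 1 + 0 + 1 + 1 = 5 ≡ 1 (mod 2).
  s_2 = 0 + 0 + 1 + 0 + 1 + 0 + 1 + 1 = 4 ≡ 0 (mod 2).
  s_3 = 0 + 1 + 1 + 0 + 1 + 0 + 1 + 1 = 5 ≡ 1 (mod 2).
  s_4 = 0 + 1 + 0 + 0 + 1 + 0 + 0 + 1 = 3 ≡ 1 (mod 2).
s = (1, 0, 1, 1)^T — this equals column 11 of H (binary 1011), so error is at position 11.
Correct: flip bit 11 of r = 001001001101011 to get c = 001001001111011.


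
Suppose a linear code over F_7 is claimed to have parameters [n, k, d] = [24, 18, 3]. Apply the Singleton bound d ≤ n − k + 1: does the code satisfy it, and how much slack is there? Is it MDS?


Singleton RHS = n − k + 1 = 7, slack = 4, bound satisfied, not MDS.

Singleton bound: d ≤ n − k + 1.
Here n = 24, k = 18, so n − k + 1 = 7.
Given d = 3, check d ≤ 7: YES.
Slack = (n − k + 1) − d = 4.
The code is NOT MDS (slack = 4 > 0).
Description: the claimed parameters are [24, 18, 3]_7; such a code would be non-MDS.


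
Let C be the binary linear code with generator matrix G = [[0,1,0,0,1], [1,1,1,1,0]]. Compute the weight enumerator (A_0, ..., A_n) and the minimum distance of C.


Weight distribution: A_0 = 1, A_2 = 1, A_4 = 2. Minimum distance d = 2.

Enumerate all 2^2 = 4 messages m ∈ F_2^2.
For each, compute codeword c = mG in F_2^5, then tally its weight.
  m = 00 → c = 00000, weight = 0.
  m = 10 → c = 01001, weight = 2.
  m = 01 → c = 11110, weight = 4.
  m = 11 → c = 10111, weight = 4.
Tally weights:
  weight 0: 1 codewords.
  weight 2: 1 codewords.
  weight 4: 2 codewords.
Minimum distance d = smallest w > 0 with A_w > 0 = 2.
Sanity: Σ A_w = 4 = 2^2 = 4 ✓.


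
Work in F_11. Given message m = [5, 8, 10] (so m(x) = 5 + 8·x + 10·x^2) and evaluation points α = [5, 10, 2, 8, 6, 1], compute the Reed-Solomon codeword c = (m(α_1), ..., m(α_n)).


c = [9, 7, 6, 5, 6, 1]

Message polynomial: m(x) = 5 + 8·x + 10·x^2 (mod 11).
For each evaluation point α_i, compute m(α_i) mod 11:
  α_1 = 5: Horner steps 10 → 3 → 9, so m(5) = 9.
  α_2 = 10: Horner steps 10 → 9 → 7, so m(10) = 7.
  α_3 = 2: Horner steps 10 → 6 → 6, so m(2) = 6.
  α_4 = 8: Horner steps 10 → 0 → 5, so m(8) = 5.
  α_5 = 6: Horner steps 10 → 2 → 6, so m(6) = 6.
  α_6 = 1: Horner steps 10 → 7 → 1, so m(1) = 1.
Codeword c = [9, 7, 6, 5, 6, 1] ∈ F_11^6.


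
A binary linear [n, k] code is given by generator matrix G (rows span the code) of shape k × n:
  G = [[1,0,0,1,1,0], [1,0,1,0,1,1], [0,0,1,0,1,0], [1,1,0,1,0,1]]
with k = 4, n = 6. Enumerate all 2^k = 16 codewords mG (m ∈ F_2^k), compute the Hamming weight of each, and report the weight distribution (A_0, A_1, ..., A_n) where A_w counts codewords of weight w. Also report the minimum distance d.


Weight distribution: A_0 = 1, A_2 = 3, A_3 = 8, A_4 = 3, A_6 = 1. Minimum distance d = 2.

Enumerate all 2^4 = 16 messages m ∈ F_2^4.
For each, compute codeword c = mG in F_2^6, then tally its weight.
  m = 0000 → c = 000000, weight = 0.
  m = 1000 → c = 100110, weight = 3.
  m = 0100 → c = 101011, weight = 4.
  m = 1100 → c = 001101, weight = 3.
  m = 0010 → c = 001010, weight = 2.
  m = 1010 → c = 101100, weight = 3.
  m = 0110 → c = 100001, weight = 2.
  m = 1110 → c = 000111, weight = 3.
  m = 0001 → c = 110101, weight = 4.
  m = 1001 → c = 010011, weight = 3.
  m = 0101 → c = 011110, weight = 4.
  m = 1101 → c = 111000, weight = 3.
  m = 0011 → c = 111111, weight = 6.
  m = 1011 → c = 011001, weight = 3.
  m = 0111 → c = 010100, weight = 2.
  m = 1111 → c = 110010, weight = 3.
Tally weights:
  weight 0: 1 codewords.
  weight 2: 3 codewords.
  weight 3: 8 codewords.
  weight 4: 3 codewords.
  weight 6: 1 codewords.
Minimum distance d = smallest w > 0 with A_w > 0 = 2.
Sanity: Σ A_w = 16 = 2^4 = 16 ✓.


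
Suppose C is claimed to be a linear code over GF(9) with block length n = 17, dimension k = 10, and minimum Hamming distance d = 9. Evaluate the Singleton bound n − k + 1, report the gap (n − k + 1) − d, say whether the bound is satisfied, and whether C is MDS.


Singleton RHS = n − k + 1 = 8, slack = -1, bound violated (no such code; not MDS).

Singleton bound: d ≤ n − k + 1.
Here n = 17, k = 10, so n − k + 1 = 8.
Given d = 9, check d ≤ 8: NO.
Slack = (n − k + 1) − d = -1.
The slack is negative: d = 9 exceeds n − k + 1 = 8 by 1, so the Singleton bound is violated and no linear [17, 10, 9]_9 code can exist. In particular it is not MDS (MDS requires d = n − k + 1 exactly).
Description: the claimed parameters are [17, 10, 9]_9; such a code would be impossible (violates the Singleton bound).


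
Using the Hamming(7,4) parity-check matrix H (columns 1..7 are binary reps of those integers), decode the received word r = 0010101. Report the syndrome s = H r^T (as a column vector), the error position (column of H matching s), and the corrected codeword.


s = (0, 0, 1)^T, error position = 1, corrected codeword c = 1010101

Compute s = H r^T mod 2 one row at a time:
  s_1 = 0 + 1 + 0 + 1 = 2 ≡ 0 (mod 2).
  s_2 = 0 + 1 + 0 + 1 = 2 ≡ 0 (mod 2).
  s_3 = 0 + 1 + 1 + 1 = 3 ≡ 1 (mod 2).
s = (0, 0, 1)^T — this equals column 1 of H (binary 001), so error is at position 1.
Correct: flip bit 1 of r = 0010101 to get c = 1010101.


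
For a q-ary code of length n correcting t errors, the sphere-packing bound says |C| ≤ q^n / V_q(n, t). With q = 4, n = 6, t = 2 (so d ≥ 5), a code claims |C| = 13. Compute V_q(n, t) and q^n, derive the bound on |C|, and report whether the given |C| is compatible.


V_q(n, t) = 154, q^n = 4096, Hamming bound = 26, |C| = 13 ≤ bound (satisfied).

Step 1: Compute V_q(n, t) = Σ_{j=0}^2 C(n, j) (q−1)^j.
  j = 0: C(6,0)·(3)^0 = 1·1 = 1.
  j = 1: C(6,1)·(3)^1 = 6·3 = 18.
  j = 2: C(6,2)·(3)^2 = 15·9 = 135.
  V_q(n, t) = 1 + 18 + 135 = 154.
Step 2: q^n = 4^6 = 4096.
Step 3: Hamming bound ⌊q^n / V_q(n,t)⌋ = ⌊4096/154⌋ = 26.
Step 4: Compare |C| = 13 to 26: satisfied.
The claimed |C| lies below the Hamming bound.


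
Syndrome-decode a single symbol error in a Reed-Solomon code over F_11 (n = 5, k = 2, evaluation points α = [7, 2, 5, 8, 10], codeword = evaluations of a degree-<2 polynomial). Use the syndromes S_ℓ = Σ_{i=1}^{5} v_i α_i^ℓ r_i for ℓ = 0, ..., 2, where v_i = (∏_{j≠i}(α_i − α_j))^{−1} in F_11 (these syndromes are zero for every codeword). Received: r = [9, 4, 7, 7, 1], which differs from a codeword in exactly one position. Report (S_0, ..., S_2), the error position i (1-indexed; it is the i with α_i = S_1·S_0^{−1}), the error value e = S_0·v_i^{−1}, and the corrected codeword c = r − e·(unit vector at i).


S = (1, 8, 9), error at position 4, error magnitude e = 8, c = [9, 4, 7, 10, 1].

Step 1: column multipliers v_i = (∏_{j≠i}(α_i − α_j))^{−1} mod 11.
  i = 1 (α = 7): (7−2)(7−5)(7−8)(7−10) = 5·2·(−1)·(−3) = 30 ≡ 8, so v_1 = 8^{−1} = 7 (mod 11).
  i = 2 (α = 2): (2−7)(2−5)(2−8)(2−10) = (−5)·(−3)·(−6)·(−8) = 720 ≡ 5, so v_2 = 5^{−1} = 9 (mod 11).
  i = 3 (α = 5): (5−7)(5−2)(5−8)(5−10) = (−2)·3·(−3)·(−5) = −90 ≡ 9, so v_3 = 9^{−1} = 5 (mod 11).
  i = 4 (α = 8): (8−7)(8−2)(8−5)(8−10) = 1·6·3·(−2) = −36 ≡ 8, so v_4 = 8^{−1} = 7 (mod 11).
  i = 5 (α = 10): (10−7)(10−2)(10−5)(10−8) = 3·8·5·2 = 240 ≡ 9, so v_5 = 9^{−1} = 5 (mod 11).
  v = [7, 9, 5, 7, 5].
Step 2: syndromes of r = [9, 4, 7, 7, 1] (all sums mod 11).
  S_0 = Σ v_i r_i = 7·9 + 9·4 + 5·7 + 7·7 + 5·1 = 188 ≡ 1.
  S_1 = Σ v_i α_i r_i = 7·7·9 + 9·2·4 + 5·5·7 + 7·8·7 + 5·10·1 = 1130 ≡ 8.
  α_i^2 mod 11 = [5, 4, 3, 9, 1].
  S_2 = Σ v_i α_i^2 r_i = 7·5·9 + 9·4·4 + 5·3·7 + 7·9·7 + 5·1·1 = 1010 ≡ 9.
  S = (1, 8, 9) ≠ 0, so r is not a codeword (an error is present).
Step 3: locate the error. For a single error e at position i, S_ℓ = v_i·e·α_i^ℓ, so α_err = S_1/S_0.
  S_0^{−1} = 1^{−1} = 1 (mod 11), so α_err = 8·1 = 8 ≡ 8 = α_4. Error position i = 4.
  Consistency check: S_2/S_1 = 9·7 = 63 ≡ 8 = α_err ✓ (single-error assumption holds).
Step 4: error magnitude e = S_0/v_4 = S_0·∏_{j≠4}(α_4 − α_j) = 1·8 = 8 ≡ 8 (mod 11).
Step 5: correct position 4: c_4 = r_4 − e = 7 − 8 ≡ 10 (mod 11). Hence c = [9, 4, 7, 10, 1].
  Check: interpolating c through the α_i gives m(x) = 2 + 1·x (degree < 2) with m(α_i) = c_i for every i, so c is indeed a codeword.


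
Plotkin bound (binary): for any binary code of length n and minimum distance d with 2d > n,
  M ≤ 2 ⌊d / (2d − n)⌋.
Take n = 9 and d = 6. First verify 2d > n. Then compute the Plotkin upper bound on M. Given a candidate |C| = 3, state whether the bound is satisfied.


Plotkin bound M ≤ 4; given |C| = 3 ≤ bound (satisfied).

Check applicability: 2d = 12, n = 9.
2d − n = 3 > 0, so Plotkin applies.
Compute d/(2d−n) = 6/3 ≈ 2.0000.
⌊d/(2d−n)⌋ = 2.
Plotkin bound: M ≤ 2·2 = 4.
Given |C| = 3, check: satisfied.
This |C| is below the Plotkin bound.


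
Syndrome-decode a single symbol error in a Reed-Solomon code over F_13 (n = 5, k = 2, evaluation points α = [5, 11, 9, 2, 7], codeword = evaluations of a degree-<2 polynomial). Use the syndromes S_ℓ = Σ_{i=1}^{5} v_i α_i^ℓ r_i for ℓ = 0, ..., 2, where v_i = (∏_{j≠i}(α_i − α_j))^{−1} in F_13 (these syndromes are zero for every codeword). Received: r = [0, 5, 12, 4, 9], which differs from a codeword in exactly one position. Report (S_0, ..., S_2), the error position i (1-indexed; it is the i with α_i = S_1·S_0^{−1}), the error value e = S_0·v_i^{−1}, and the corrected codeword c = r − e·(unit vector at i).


S = (8, 4, 2), error at position 5, error magnitude e = 3, c = [0, 5, 12, 4, 6].

Step 1: column multipliers v_i = (∏_{j≠i}(α_i − α_j))^{−1} mod 13.
  i = 1 (α = 5): (5−11)(5−9)(5−2)(5−7) = (−6)·(−4)·3·(−2) = −144 ≡ 12, so v_1 = 12^{−1} = 12 (mod 13).
  i = 2 (α = 11): (11−5)(11−9)(11−2)(11−7) = 6·2·9·4 = 432 ≡ 3, so v_2 = 3^{−1} = 9 (mod 13).
  i = 3 (α = 9): (9−5)(9−11)(9−2)(9−7) = 4·(−2)·7·2 = −112 ≡ 5, so v_3 = 5^{−1} = 8 (mod 13).
  i = 4 (α = 2): (2−5)(2−11)(2−9)(2−7) = (−3)·(−9)·(−7)·(−5) = 945 ≡ 9, so v_4 = 9^{−1} = 3 (mod 13).
  i = 5 (α = 7): (7−5)(7−11)(7−9)(7−2) = 2·(−4)·(−2)·5 = 80 ≡ 2, so v_5 = 2^{−1} = 7 (mod 13).
  v = [12, 9, 8, 3, 7].
Step 2: syndromes of r = [0, 5, 12, 4, 9] (all sums mod 13).
  S_0 = Σ v_i r_i = 12·0 + 9·5 + 8·12 + 3·4 + 7·9 = 216 ≡ 8.
  S_1 = Σ v_i α_i r_i = 12·5·0 + 9·11·5 + 8·9·12 + 3·2·4 + 7·7·9 = 1824 ≡ 4.
  α_i^2 mod 13 = [12, 4, 3, 4, 10].
  S_2 = Σ v_i α_i^2 r_i = 12·12·0 + 9·4·5 + 8·3·12 + 3·4·4 + 7·10·9 = 1146 ≡ 2.
  S = (8, 4, 2) ≠ 0, so r is not a codeword (an error is present).
Step 3: locate the error. For a single error e at position i, S_ℓ = v_i·e·α_i^ℓ, so α_err = S_1/S_0.
  S_0^{−1} = 8^{−1} = 5 (mod 13), so α_err = 4·5 = 20 ≡ 7 = α_5. Error position i = 5.
  Consistency check: S_2/S_1 = 2·10 = 20 ≡ 7 = α_err ✓ (single-error assumption holds).
Step 4: error magnitude e = S_0/v_5 = S_0·∏_{j≠5}(α_5 − α_j) = 8·2 = 16 ≡ 3 (mod 13).
Step 5: correct position 5: c_5 = r_5 − e = 9 − 3 ≡ 6 (mod 13). Hence c = [0, 5, 12, 4, 6].
  Check: interpolating c through the α_i gives m(x) = 11 + 3·x (degree < 2) with m(α_i) = c_i for every i, so c is indeed a codeword.


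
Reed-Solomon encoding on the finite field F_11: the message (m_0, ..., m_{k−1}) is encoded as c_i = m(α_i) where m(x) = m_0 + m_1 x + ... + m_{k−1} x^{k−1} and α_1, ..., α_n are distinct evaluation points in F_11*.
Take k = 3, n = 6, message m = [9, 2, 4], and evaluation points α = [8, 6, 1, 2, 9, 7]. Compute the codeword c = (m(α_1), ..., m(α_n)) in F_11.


c = [6, 0, 4, 7, 10, 10]

Message polynomial: m(x) = 9 + 2·x + 4·x^2 (mod 11).
For each evaluation point α_i, compute m(α_i) mod 11:
  α_1 = 8: Horner steps 4 → 1 → 6, so m(8) = 6.
  α_2 = 6: Horner steps 4 → 4 → 0, so m(6) = 0.
  α_3 = 1: Horner steps 4 → 6 → 4, so m(1) = 4.
  α_4 = 2: Horner steps 4 → 10 → 7, so m(2) = 7.
  α_5 = 9: Horner steps 4 → 5 → 10, so m(9) = 10.
  α_6 = 7: Horner steps 4 → 8 → 10, so m(7) = 10.
Codeword c = [6, 0, 4, 7, 10, 10] ∈ F_11^6.


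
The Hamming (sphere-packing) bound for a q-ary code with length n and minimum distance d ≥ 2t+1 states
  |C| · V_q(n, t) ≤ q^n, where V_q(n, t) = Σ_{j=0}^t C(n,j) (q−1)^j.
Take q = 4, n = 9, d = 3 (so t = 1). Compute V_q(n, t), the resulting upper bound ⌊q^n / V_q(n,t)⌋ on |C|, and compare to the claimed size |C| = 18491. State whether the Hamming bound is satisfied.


V_q(n, t) = 28, q^n = 262144, Hamming bound = 9362, |C| = 18491 > bound (violated).

Step 1: Compute V_q(n, t) = Σ_{j=0}^1 C(n, j) (q−1)^j.
  j = 0: C(9,0)·(3)^0 = 1·1 = 1.
  j = 1: C(9,1)·(3)^1 = 9·3 = 27.
  V_q(n, t) = 1 + 27 = 28.
Step 2: q^n = 4^9 = 262144.
Step 3: Hamming bound ⌊q^n / V_q(n,t)⌋ = ⌊262144/28⌋ = 9362.
Step 4: Compare |C| = 18491 to 9362: violated.
The claimed |C| lies above the Hamming bound, so no 4-ary code of length 9 with d ≥ 3 can have 18491 codewords.


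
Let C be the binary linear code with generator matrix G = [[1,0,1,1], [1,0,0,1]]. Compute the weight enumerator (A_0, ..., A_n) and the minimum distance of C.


Weight distribution: A_0 = 1, A_1 = 1, A_2 = 1, A_3 = 1. Minimum distance d = 1.

Enumerate all 2^2 = 4 messages m ∈ F_2^2.
For each, compute codeword c = mG in F_2^4, then tally its weight.
  m = 00 → c = 0000, weight = 0.
  m = 10 → c = 1011, weight = 3.
  m = 01 → c = 1001, weight = 2.
  m = 11 → c = 0010, weight = 1.
Tally weights:
  weight 0: 1 codewords.
  weight 1: 1 codewords.
  weight 2: 1 codewords.
  weight 3: 1 codewords.
Minimum distance d = smallest w > 0 with A_w > 0 = 1.
Sanity: Σ A_w = 4 = 2^2 = 4 ✓.


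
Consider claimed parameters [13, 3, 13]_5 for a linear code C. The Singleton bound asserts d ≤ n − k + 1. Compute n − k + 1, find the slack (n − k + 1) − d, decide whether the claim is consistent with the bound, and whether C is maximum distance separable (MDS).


Singleton RHS = n − k + 1 = 11, slack = -2, bound violated (no such code; not MDS).

Singleton bound: d ≤ n − k + 1.
Here n = 13, k = 3, so n − k + 1 = 11.
Given d = 13, check d ≤ 11: NO.
Slack = (n − k + 1) − d = -2.
The slack is negative: d = 13 exceeds n − k + 1 = 11 by 2, so the Singleton bound is violated and no linear [13, 3, 13]_5 code can exist. In particular it is not MDS (MDS requires d = n − k + 1 exactly).
Description: the claimed parameters are [13, 3, 13]_5; such a code would be impossible (violates the Singleton bound).


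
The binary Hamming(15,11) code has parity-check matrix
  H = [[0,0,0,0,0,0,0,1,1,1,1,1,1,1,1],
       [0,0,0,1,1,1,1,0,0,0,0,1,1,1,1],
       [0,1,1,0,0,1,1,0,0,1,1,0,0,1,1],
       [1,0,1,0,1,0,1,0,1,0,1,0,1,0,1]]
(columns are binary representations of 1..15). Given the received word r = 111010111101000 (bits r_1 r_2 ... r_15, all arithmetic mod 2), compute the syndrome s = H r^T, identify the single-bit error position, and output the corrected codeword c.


s = (0, 1, 0, 1)^T, error position = 5, corrected codeword c = 111000111101000

Compute s = H r^T mod 2 one row at a time:
  s_1 = 1 + 1 + 1 + 0 + 1 + 0 + 0 + 0 = 4 ≡ 0 (mod 2).
  s_2 = 0 + 1 + 0 + 1 + 1 + 0 + 0 + 0 = 3 ≡ 1 (mod 2).
  s_3 = 1 + 1 + 0 + 1 + 1 + 0 + 0 + 0 = 4 ≡ 0 (mod 2).
  s_4 = 1 + 1 + 1 + 1 + 1 + 0 + 0 + 0 = 5 ≡ 1 (mod 2).
s = (0, 1, 0, 1)^T — this equals column 5 of H (binary 0101), so error is at position 5.
Correct: flip bit 5 of r = 111010111101000 to get c = 111000111101000.


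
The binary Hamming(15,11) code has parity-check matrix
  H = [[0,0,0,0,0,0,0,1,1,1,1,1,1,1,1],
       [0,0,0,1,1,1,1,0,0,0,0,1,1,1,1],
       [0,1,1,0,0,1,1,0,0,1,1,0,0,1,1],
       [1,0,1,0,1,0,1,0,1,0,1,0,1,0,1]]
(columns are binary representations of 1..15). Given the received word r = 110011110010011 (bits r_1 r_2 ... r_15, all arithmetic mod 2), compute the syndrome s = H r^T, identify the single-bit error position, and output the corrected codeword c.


s = (0, 1, 0, 1)^T, error position = 5, corrected codeword c = 110001110010011

Compute s = H r^T mod 2 one row at a time:
  s_1 = 1 + 0 + 0 + 1 + 0 + 0 + 1 + 1 = 4 ≡ 0 (mod 2).
  s_2 = 0 + 1 + 1 + 1 + 0 + 0 + 1 + 1 = 5 ≡ 1 (mod 2).
  s_3 = 1 + 0 + 1 + 1 + 0 + 1 + 1 + 1 = 6 ≡ 0 (mod 2).
  s_4 = 1 + 0 + 1 + 1 + 0 + 1 + 0 + 1 = 5 ≡ 1 (mod 2).
s = (0, 1, 0, 1)^T — this equals column 5 of H (binary 0101), so error is at position 5.
Correct: flip bit 5 of r = 110011110010011 to get c = 110001110010011.


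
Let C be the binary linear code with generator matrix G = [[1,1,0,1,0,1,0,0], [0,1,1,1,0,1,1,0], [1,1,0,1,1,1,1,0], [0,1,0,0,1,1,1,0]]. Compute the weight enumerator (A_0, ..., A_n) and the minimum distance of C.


Weight distribution: A_0 = 1, A_2 = 3, A_3 = 4, A_4 = 3, A_5 = 4, A_6 = 1. Minimum distance d = 2.

Enumerate all 2^4 = 16 messages m ∈ F_2^4.
For each, compute codeword c = mG in F_2^8, then tally its weight.
  m = 0000 → c = 00000000, weight = 0.
  m = 1000 → c = 11010100, weight = 4.
  m = 0100 → c = 01110110, weight = 5.
  m = 1100 → c = 10100010, weight = 3.
  m = 0010 → c = 11011110, weight = 6.
  m = 1010 → c = 00001010, weight = 2.
  m = 0110 → c = 10101000, weight = 3.
  m = 1110 → c = 01111100, weight = 5.
  m = 0001 → c = 01001110, weight = 4.
  m = 1001 → c = 10011010, weight = 4.
  m = 0101 → c = 00111000, weight = 3.
  m = 1101 → c = 11101100, weight = 5.
  m = 0011 → c = 10010000, weight = 2.
  m = 1011 → c = 01000100, weight = 2.
  m = 0111 → c = 11100110, weight = 5.
  m = 1111 → c = 00110010, weight = 3.
Tally weights:
  weight 0: 1 codewords.
  weight 2: 3 codewords.
  weight 3: 4 codewords.
  weight 4: 3 codewords.
  weight 5: 4 codewords.
  weight 6: 1 codewords.
Minimum distance d = smallest w > 0 with A_w > 0 = 2.
Sanity: Σ A_w = 16 = 2^4 = 16 ✓.


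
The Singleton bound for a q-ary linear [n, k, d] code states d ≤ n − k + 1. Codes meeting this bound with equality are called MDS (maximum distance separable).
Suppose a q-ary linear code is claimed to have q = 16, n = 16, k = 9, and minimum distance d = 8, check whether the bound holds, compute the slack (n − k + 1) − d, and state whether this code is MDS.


Singleton RHS = n − k + 1 = 8, slack = 0, bound satisfied, MDS.

Singleton bound: d ≤ n − k + 1.
Here n = 16, k = 9, so n − k + 1 = 8.
Given d = 8, check d ≤ 8: YES.
Slack = (n − k + 1) − d = 0.
The code is MDS (slack = 0).
Description: the claimed parameters are [16, 9, 8]_16; such a code would be MDS (meets Singleton bound).


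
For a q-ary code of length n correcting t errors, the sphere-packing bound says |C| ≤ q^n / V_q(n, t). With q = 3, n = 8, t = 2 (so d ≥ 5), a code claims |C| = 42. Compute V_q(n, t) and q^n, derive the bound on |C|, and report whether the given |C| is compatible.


V_q(n, t) = 129, q^n = 6561, Hamming bound = 50, |C| = 42 ≤ bound (satisfied).

Step 1: Compute V_q(n, t) = Σ_{j=0}^2 C(n, j) (q−1)^j.
  j = 0: C(8,0)·(2)^0 = 1·1 = 1.
  j = 1: C(8,1)·(2)^1 = 8·2 = 16.
  j = 2: C(8,2)·(2)^2 = 28·4 = 112.
  V_q(n, t) = 1 + 16 + 112 = 129.
Step 2: q^n = 3^8 = 6561.
Step 3: Hamming bound ⌊q^n / V_q(n,t)⌋ = ⌊6561/129⌋ = 50.
Step 4: Compare |C| = 42 to 50: satisfied.
The claimed |C| lies below the Hamming bound.


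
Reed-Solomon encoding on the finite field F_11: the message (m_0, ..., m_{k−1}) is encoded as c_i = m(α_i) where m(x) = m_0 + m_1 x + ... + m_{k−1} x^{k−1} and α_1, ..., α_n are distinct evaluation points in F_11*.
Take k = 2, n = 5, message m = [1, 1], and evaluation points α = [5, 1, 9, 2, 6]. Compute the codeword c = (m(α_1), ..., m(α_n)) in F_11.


c = [6, 2, 10, 3, 7]

Message polynomial: m(x) = 1 + 1·x (mod 11).
For each evaluation point α_i, compute m(α_i) mod 11:
  α_1 = 5: Horner steps 1 → 6, so m(5) = 6.
  α_2 = 1: Horner steps 1 → 2, so m(1) = 2.
  α_3 = 9: Horner steps 1 → 10, so m(9) = 10.
  α_4 = 2: Horner steps 1 → 3, so m(2) = 3.
  α_5 = 6: Horner steps 1 → 7, so m(6) = 7.
Codeword c = [6, 2, 10, 3, 7] ∈ F_11^5.


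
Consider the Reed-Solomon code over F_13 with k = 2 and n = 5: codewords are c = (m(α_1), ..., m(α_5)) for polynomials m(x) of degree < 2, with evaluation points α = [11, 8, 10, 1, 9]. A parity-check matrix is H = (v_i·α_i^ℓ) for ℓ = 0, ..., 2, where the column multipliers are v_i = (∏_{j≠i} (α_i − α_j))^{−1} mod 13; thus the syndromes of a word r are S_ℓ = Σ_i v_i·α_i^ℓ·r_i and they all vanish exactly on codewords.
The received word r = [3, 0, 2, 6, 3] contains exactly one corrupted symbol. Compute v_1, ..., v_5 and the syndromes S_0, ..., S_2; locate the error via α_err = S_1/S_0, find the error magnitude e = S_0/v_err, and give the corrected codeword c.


S = (5, 6, 2), error at position 5, error magnitude e = 2, c = [3, 0, 2, 6, 1].

Step 1: column multipliers v_i = (∏_{j≠i}(α_i − α_j))^{−1} mod 13.
  i = 1 (α = 11): (11−8)(11−10)(11−1)(11−9) = 3·1·10·2 = 60 ≡ 8, so v_1 = 8^{−1} = 5 (mod 13).
  i = 2 (α = 8): (8−11)(8−10)(8−1)(8−9) = (−3)·(−2)·7·(−1) = −42 ≡ 10, so v_2 = 10^{−1} = 4 (mod 13).
  i = 3 (α = 10): (10−11)(10−8)(10−1)(10−9) = (−1)·2·9·1 = −18 ≡ 8, so v_3 = 8^{−1} = 5 (mod 13).
  i = 4 (α = 1): (1−11)(1−8)(1−10)(1−9) = (−10)·(−7)·(−9)·(−8) = 5040 ≡ 9, so v_4 = 9^{−1} = 3 (mod 13).
  i = 5 (α = 9): (9−11)(9−8)(9−10)(9−1) = (−2)·1·(−1)·8 = 16 ≡ 3, so v_5 = 3^{−1} = 9 (mod 13).
  v = [5, 4, 5, 3, 9].
Step 2: syndromes of r = [3, 0, 2, 6, 3] (all sums mod 13).
  S_0 = Σ v_i r_i = 5·3 + 4·0 + 5·2 + 3·6 + 9·3 = 70 ≡ 5.
  S_1 = Σ v_i α_i r_i = 5·11·3 + 4·8·0 + 5·10·2 + 3·1·6 + 9·9·3 = 526 ≡ 6.
  α_i^2 mod 13 = [4, 12, 9, 1, 3].
  S_2 = Σ v_i α_i^2 r_i = 5·4·3 + 4·12·0 + 5·9·2 + 3·1·6 + 9·3·3 = 249 ≡ 2.
  S = (5, 6, 2) ≠ 0, so r is not a codeword (an error is present).
Step 3: locate the error. For a single error e at position i, S_ℓ = v_i·e·α_i^ℓ, so α_err = S_1/S_0.
  S_0^{−1} = 5^{−1} = 8 (mod 13), so α_err = 6·8 = 48 ≡ 9 = α_5. Error position i = 5.
  Consistency check: S_2/S_1 = 2·11 = 22 ≡ 9 = α_err ✓ (single-error assumption holds).
Step 4: error magnitude e = S_0/v_5 = S_0·∏_{j≠5}(α_5 − α_j) = 5·3 = 15 ≡ 2 (mod 13).
Step 5: correct position 5: c_5 = r_5 − e = 3 − 2 ≡ 1 (mod 13). Hence c = [3, 0, 2, 6, 1].
  Check: interpolating c through the α_i gives m(x) = 5 + 1·x (degree < 2) with m(α_i) = c_i for every i, so c is indeed a codeword.


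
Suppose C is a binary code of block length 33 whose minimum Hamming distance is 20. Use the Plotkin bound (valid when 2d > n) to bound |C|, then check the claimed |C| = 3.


Plotkin bound M ≤ 4; given |C| = 3 ≤ bound (satisfied).

Check applicability: 2d = 40, n = 33.
2d − n = 7 > 0, so Plotkin applies.
Compute d/(2d−n) = 20/7 ≈ 2.8571.
⌊d/(2d−n)⌋ = 2.
Plotkin bound: M ≤ 2·2 = 4.
Given |C| = 3, check: satisfied.
This |C| is below the Plotkin bound.


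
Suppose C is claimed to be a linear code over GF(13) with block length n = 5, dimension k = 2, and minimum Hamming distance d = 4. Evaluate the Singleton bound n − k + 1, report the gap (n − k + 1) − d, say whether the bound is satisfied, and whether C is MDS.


Singleton RHS = n − k + 1 = 4, slack = 0, bound satisfied, MDS.

Singleton bound: d ≤ n − k + 1.
Here n = 5, k = 2, so n − k + 1 = 4.
Given d = 4, check d ≤ 4: YES.
Slack = (n − k + 1) − d = 0.
The code is MDS (slack = 0).
Description: the claimed parameters are [5, 2, 4]_13; such a code would be MDS (meets Singleton bound).


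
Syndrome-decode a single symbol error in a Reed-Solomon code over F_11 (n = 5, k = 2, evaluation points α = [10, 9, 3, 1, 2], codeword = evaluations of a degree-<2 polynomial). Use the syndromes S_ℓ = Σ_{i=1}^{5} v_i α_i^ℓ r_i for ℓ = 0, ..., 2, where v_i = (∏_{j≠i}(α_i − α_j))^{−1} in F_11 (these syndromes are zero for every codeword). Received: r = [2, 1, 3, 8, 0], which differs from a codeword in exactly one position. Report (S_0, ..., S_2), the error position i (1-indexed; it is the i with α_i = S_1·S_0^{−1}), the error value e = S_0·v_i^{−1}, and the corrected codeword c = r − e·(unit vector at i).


S = (7, 8, 6), error at position 2, error magnitude e = 2, c = [2, 10, 3, 8, 0].

Step 1: column multipliers v_i = (∏_{j≠i}(α_i − α_j))^{−1} mod 11.
  i = 1 (α = 10): (10−9)(10−3)(10−1)(10−2) = 1·7·9·8 = 504 ≡ 9, so v_1 = 9^{−1} = 5 (mod 11).
  i = 2 (α = 9): (9−10)(9−3)(9−1)(9−2) = (−1)·6·8·7 = −336 ≡ 5, so v_2 = 5^{−1} = 9 (mod 11).
  i = 3 (α = 3): (3−10)(3−9)(3−1)(3−2) = (−7)·(−6)·2·1 = 84 ≡ 7, so v_3 = 7^{−1} = 8 (mod 11).
  i = 4 (α = 1): (1−10)(1−9)(1−3)(1−2) = (−9)·(−8)·(−2)·(−1) = 144 ≡ 1, so v_4 = 1^{−1} = 1 (mod 11).
  i = 5 (α = 2): (2−10)(2−9)(2−3)(2−1) = (−8)·(−7)·(−1)·1 = −56 ≡ 10, so v_5 = 10^{−1} = 10 (mod 11).
  v = [5, 9, 8, 1, 10].
Step 2: syndromes of r = [2, 1, 3, 8, 0] (all sums mod 11).
  S_0 = Σ v_i r_i = 5·2 + 9·1 + 8·3 + 1·8 + 10·0 = 51 ≡ 7.
  S_1 = Σ v_i α_i r_i = 5·10·2 + 9·9·1 + 8·3·3 + 1·1·8 + 10·2·0 = 261 ≡ 8.
  α_i^2 mod 11 = [1, 4, 9, 1, 4].
  S_2 = Σ v_i α_i^2 r_i = 5·1·2 + 9·4·1 + 8·9·3 + 1·1·8 + 10·4·0 = 270 ≡ 6.
  S = (7, 8, 6) ≠ 0, so r is not a codeword (an error is present).
Step 3: locate the error. For a single error e at position i, S_ℓ = v_i·e·α_i^ℓ, so α_err = S_1/S_0.
  S_0^{−1} = 7^{−1} = 8 (mod 11), so α_err = 8·8 = 64 ≡ 9 = α_2. Error position i = 2.
  Consistency check: S_2/S_1 = 6·7 = 42 ≡ 9 = α_err ✓ (single-error assumption holds).
Step 4: error magnitude e = S_0/v_2 = S_0·∏_{j≠2}(α_2 − α_j) = 7·5 = 35 ≡ 2 (mod 11).
Step 5: correct position 2: c_2 = r_2 − e = 1 − 2 ≡ 10 (mod 11). Hence c = [2, 10, 3, 8, 0].
  Check: interpolating c through the α_i gives m(x) = 5 + 3·x (degree < 2) with m(α_i) = c_i for every i, so c is indeed a codeword.


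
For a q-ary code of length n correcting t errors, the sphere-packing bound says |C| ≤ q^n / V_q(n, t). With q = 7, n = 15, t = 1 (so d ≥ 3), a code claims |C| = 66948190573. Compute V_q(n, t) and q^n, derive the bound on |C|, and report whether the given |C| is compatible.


V_q(n, t) = 91, q^n = 4747561509943, Hamming bound = 52171005603, |C| = 66948190573 > bound (violated).

Step 1: Compute V_q(n, t) = Σ_{j=0}^1 C(n, j) (q−1)^j.
  j = 0: C(15,0)·(6)^0 = 1·1 = 1.
  j = 1: C(15,1)·(6)^1 = 15·6 = 90.
  V_q(n, t) = 1 + 90 = 91.
Step 2: q^n = 7^15 = 4747561509943.
Step 3: Hamming bound ⌊q^n / V_q(n,t)⌋ = ⌊4747561509943/91⌋ = 52171005603.
Step 4: Compare |C| = 66948190573 to 52171005603: violated.
The claimed |C| lies above the Hamming bound, so no 7-ary code of length 15 with d ≥ 3 can have 66948190573 codewords.


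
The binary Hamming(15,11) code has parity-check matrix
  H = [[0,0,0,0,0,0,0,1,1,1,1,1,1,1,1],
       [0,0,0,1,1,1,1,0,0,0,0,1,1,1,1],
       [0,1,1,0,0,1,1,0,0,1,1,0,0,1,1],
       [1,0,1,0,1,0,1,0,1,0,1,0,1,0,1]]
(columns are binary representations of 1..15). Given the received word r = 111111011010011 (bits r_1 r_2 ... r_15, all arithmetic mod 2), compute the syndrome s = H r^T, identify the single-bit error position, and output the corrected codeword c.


s = (1, 1, 0, 0)^T, error position = 12, corrected codeword c = 111111011011011

Compute s = H r^T mod 2 one row at a time:
  s_1 = 1 + 1 + 0 + 1 + 0 + 0 + 1 + 1 = 5 ≡ 1 (mod 2).
  s_2 = 1 + 1 + 1 + 0 + 0 + 0 + 1 + 1 = 5 ≡ 1 (mod 2).
  s_3 = 1 + 1 + 1 + 0 + 0 + 1 + 1 + 1 = 6 ≡ 0 (mod 2).
  s_4 = 1 + 1 + 1 + 0 + 1 + 1 + 0 + 1 = 6 ≡ 0 (mod 2).
s = (1, 1, 0, 0)^T — this equals column 12 of H (binary 1100), so error is at position 12.
Correct: flip bit 12 of r = 111111011010011 to get c = 111111011011011.


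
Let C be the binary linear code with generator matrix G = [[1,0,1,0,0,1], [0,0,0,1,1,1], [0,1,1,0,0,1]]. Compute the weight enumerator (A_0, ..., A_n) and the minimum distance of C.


Weight distribution: A_0 = 1, A_2 = 1, A_3 = 3, A_4 = 2, A_5 = 1. Minimum distance d = 2.

Enumerate all 2^3 = 8 messages m ∈ F_2^3.
For each, compute codeword c = mG in F_2^6, then tally its weight.
  m = 000 → c = 000000, weight = 0.
  m = 100 → c = 101001, weight = 3.
  m = 010 → c = 000111, weight = 3.
  m = 110 → c = 101110, weight = 4.
  m = 001 → c = 011001, weight = 3.
  m = 101 → c = 110000, weight = 2.
  m = 011 → c = 011110, weight = 4.
  m = 111 → c = 110111, weight = 5.
Tally weights:
  weight 0: 1 codewords.
  weight 2: 1 codewords.
  weight 3: 3 codewords.
  weight 4: 2 codewords.
  weight 5: 1 codewords.
Minimum distance d = smallest w > 0 with A_w > 0 = 2.
Sanity: Σ A_w = 8 = 2^3 = 8 ✓.


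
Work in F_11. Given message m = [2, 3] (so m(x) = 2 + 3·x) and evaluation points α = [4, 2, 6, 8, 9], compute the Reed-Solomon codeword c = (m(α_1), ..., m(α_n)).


c = [3, 8, 9, 4, 7]

Message polynomial: m(x) = 2 + 3·x (mod 11).
For each evaluation point α_i, compute m(α_i) mod 11:
  α_1 = 4: Horner steps 3 → 3, so m(4) = 3.
  α_2 = 2: Horner steps 3 → 8, so m(2) = 8.
  α_3 = 6: Horner steps 3 → 9, so m(6) = 9.
  α_4 = 8: Horner steps 3 → 4, so m(8) = 4.
  α_5 = 9: Horner steps 3 → 7, so m(9) = 7.
Codeword c = [3, 8, 9, 4, 7] ∈ F_11^5.


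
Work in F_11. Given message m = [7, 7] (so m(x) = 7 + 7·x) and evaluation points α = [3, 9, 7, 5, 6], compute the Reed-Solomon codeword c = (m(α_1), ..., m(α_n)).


c = [6, 4, 1, 9, 5]

Message polynomial: m(x) = 7 + 7·x (mod 11).
For each evaluation point α_i, compute m(α_i) mod 11:
  α_1 = 3: Horner steps 7 → 6, so m(3) = 6.
  α_2 = 9: Horner steps 7 → 4, so m(9) = 4.
  α_3 = 7: Horner steps 7 → 1, so m(7) = 1.
  α_4 = 5: Horner steps 7 → 9, so m(5) = 9.
  α_5 = 6: Horner steps 7 → 5, so m(6) = 5.
Codeword c = [6, 4, 1, 9, 5] ∈ F_11^5.


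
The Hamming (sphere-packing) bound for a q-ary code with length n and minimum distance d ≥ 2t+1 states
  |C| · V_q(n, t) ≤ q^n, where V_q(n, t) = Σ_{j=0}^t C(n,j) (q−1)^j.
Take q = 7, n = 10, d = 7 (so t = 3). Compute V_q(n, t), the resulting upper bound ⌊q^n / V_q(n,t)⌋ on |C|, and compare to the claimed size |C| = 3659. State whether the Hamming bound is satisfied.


V_q(n, t) = 27601, q^n = 282475249, Hamming bound = 10234, |C| = 3659 ≤ bound (satisfied).

Step 1: Compute V_q(n, t) = Σ_{j=0}^3 C(n, j) (q−1)^j.
  j = 0: C(10,0)·(6)^0 = 1·1 = 1.
  j = 1: C(10,1)·(6)^1 = 10·6 = 60.
  j = 2: C(10,2)·(6)^2 = 45·36 = 1620.
  j = 3: C(10,3)·(6)^3 = 120·216 = 25920.
  V_q(n, t) = 1 + 60 + 1620 + 25920 = 27601.
Step 2: q^n = 7^10 = 282475249.
Step 3: Hamming bound ⌊q^n / V_q(n,t)⌋ = ⌊282475249/27601⌋ = 10234.
Step 4: Compare |C| = 3659 to 10234: satisfied.
The claimed |C| lies below the Hamming bound.


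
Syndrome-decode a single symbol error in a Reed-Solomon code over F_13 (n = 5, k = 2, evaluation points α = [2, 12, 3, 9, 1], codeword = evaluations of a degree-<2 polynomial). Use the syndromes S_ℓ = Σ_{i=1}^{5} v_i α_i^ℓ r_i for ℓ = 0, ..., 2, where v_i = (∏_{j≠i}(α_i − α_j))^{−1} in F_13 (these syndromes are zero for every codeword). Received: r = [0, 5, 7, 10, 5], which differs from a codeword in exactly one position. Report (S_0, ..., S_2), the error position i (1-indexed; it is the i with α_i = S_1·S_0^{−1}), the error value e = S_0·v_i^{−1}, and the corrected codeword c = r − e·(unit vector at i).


S = (11, 11, 11), error at position 5, error magnitude e = 12, c = [0, 5, 7, 10, 6].

Step 1: column multipliers v_i = (∏_{j≠i}(α_i − α_j))^{−1} mod 13.
  i = 1 (α = 2): (2−12)(2−3)(2−9)(2−1) = (−10)·(−1)·(−7)·1 = −70 ≡ 8, so v_1 = 8^{−1} = 5 (mod 13).
  i = 2 (α = 12): (12−2)(12−3)(12−9)(12−1) = 10·9·3·11 = 2970 ≡ 6, so v_2 = 6^{−1} = 11 (mod 13).
  i = 3 (α = 3): (3−2)(3−12)(3−9)(3−1) = 1·(−9)·(−6)·2 = 108 ≡ 4, so v_3 = 4^{−1} = 10 (mod 13).
  i = 4 (α = 9): (9−2)(9−12)(9−3)(9−1) = 7·(−3)·6·8 = −1008 ≡ 6, so v_4 = 6^{−1} = 11 (mod 13).
  i = 5 (α = 1): (1−2)(1−12)(1−3)(1−9) = (−1)·(−11)·(−2)·(−8) = 176 ≡ 7, so v_5 = 7^{−1} = 2 (mod 13).
  v = [5, 11, 10, 11, 2].
Step 2: syndromes of r = [0, 5, 7, 10, 5] (all sums mod 13).
  S_0 = Σ v_i r_i = 5·0 + 11·5 + 10·7 + 11·10 + 2·5 = 245 ≡ 11.
  S_1 = Σ v_i α_i r_i = 5·2·0 + 11·12·5 + 10·3·7 + 11·9·10 + 2·1·5 = 1870 ≡ 11.
  α_i^2 mod 13 = [4, 1, 9, 3, 1].
  S_2 = Σ v_i α_i^2 r_i = 5·4·0 + 11·1·5 + 10·9·7 + 11·3·10 + 2·1·5 = 1025 ≡ 11.
  S = (11, 11, 11) ≠ 0, so r is not a codeword (an error is present).
Step 3: locate the error. For a single error e at position i, S_ℓ = v_i·e·α_i^ℓ, so α_err = S_1/S_0.
  S_0^{−1} = 11^{−1} = 6 (mod 13), so α_err = 11·6 = 66 ≡ 1 = α_5. Error position i = 5.
  Consistency check: S_2/S_1 = 11·6 = 66 ≡ 1 = α_err ✓ (single-error assumption holds).
Step 4: error magnitude e = S_0/v_5 = S_0·∏_{j≠5}(α_5 − α_j) = 11·7 = 77 ≡ 12 (mod 13).
Step 5: correct position 5: c_5 = r_5 − e = 5 − 12 ≡ 6 (mod 13). Hence c = [0, 5, 7, 10, 6].
  Check: interpolating c through the α_i gives m(x) = 12 + 7·x (degree < 2) with m(α_i) = c_i for every i, so c is indeed a codeword.


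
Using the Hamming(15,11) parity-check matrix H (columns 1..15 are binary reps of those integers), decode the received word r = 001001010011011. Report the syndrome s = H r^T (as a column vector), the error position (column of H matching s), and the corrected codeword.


s = (1, 0, 1, 1)^T, error position = 11, corrected codeword c = 001001010001011

Compute s = H r^T mod 2 one row at a time:
  s_1 = 1 + 0 + 0 + 1 + 1 + 0 + 1 + 1 = 5 ≡ 1 (mod 2).
  s_2 = 0 + 0 + 1 + 0 + 1 + 0 + 1 + 1 = 4 ≡ 0 (mod 2).
  s_3 = 0 + 1 + 1 + 0 + 0 + 1 + 1 + 1 = 5 ≡ 1 (mod 2).
  s_4 = 0 + 1 + 0 + 0 + 0 + 1 + 0 + 1 = 3 ≡ 1 (mod 2).
s = (1, 0, 1, 1)^T — this equals column 11 of H (binary 1011), so error is at position 11.
Correct: flip bit 11 of r = 001001010011011 to get c = 001001010001011.


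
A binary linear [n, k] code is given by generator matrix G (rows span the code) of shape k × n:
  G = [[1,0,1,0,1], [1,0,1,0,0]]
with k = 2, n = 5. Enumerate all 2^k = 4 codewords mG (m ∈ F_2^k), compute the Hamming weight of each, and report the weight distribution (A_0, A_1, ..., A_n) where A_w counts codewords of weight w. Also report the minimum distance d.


Weight distribution: A_0 = 1, A_1 = 1, A_2 = 1, A_3 = 1. Minimum distance d = 1.

Enumerate all 2^2 = 4 messages m ∈ F_2^2.
For each, compute codeword c = mG in F_2^5, then tally its weight.
  m = 00 → c = 00000, weight = 0.
  m = 10 → c = 10101, weight = 3.
  m = 01 → c = 10100, weight = 2.
  m = 11 → c = 00001, weight = 1.
Tally weights:
  weight 0: 1 codewords.
  weight 1: 1 codewords.
  weight 2: 1 codewords.
  weight 3: 1 codewords.
Minimum distance d = smallest w > 0 with A_w > 0 = 1.
Sanity: Σ A_w = 4 = 2^2 = 4 ✓.


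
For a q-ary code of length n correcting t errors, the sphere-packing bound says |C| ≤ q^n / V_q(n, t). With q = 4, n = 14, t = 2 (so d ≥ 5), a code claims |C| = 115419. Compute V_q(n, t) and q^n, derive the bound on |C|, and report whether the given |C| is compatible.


V_q(n, t) = 862, q^n = 268435456, Hamming bound = 311410, |C| = 115419 ≤ bound (satisfied).

Step 1: Compute V_q(n, t) = Σ_{j=0}^2 C(n, j) (q−1)^j.
  j = 0: C(14,0)·(3)^0 = 1·1 = 1.
  j = 1: C(14,1)·(3)^1 = 14·3 = 42.
  j = 2: C(14,2)·(3)^2 = 91·9 = 819.
  V_q(n, t) = 1 + 42 + 819 = 862.
Step 2: q^n = 4^14 = 268435456.
Step 3: Hamming bound ⌊q^n / V_q(n,t)⌋ = ⌊268435456/862⌋ = 311410.
Step 4: Compare |C| = 115419 to 311410: satisfied.
The claimed |C| lies below the Hamming bound.
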